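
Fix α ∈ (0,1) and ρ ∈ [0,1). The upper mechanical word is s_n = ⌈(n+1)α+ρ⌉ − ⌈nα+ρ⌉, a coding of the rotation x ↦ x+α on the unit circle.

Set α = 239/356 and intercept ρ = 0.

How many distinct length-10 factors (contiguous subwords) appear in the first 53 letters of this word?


4

t_n = ⌈(n·239)/356⌉ for n = 0 … 53:
  n=0…9: ⌈0/356⌉=0 ⌈239/356⌉=1 ⌈478/356⌉=2 ⌈717/356⌉=3 ⌈956/356⌉=3 ⌈1195/356⌉=4 ⌈1434/356⌉=5 ⌈1673/356⌉=5 ⌈1912/356⌉=6 ⌈2151/356⌉=7
  n=10…19: ⌈2390/356⌉=7 ⌈2629/356⌉=8 ⌈2868/356⌉=9 ⌈3107/356⌉=9 ⌈3346/356⌉=10 ⌈3585/356⌉=11 ⌈3824/356⌉=11 ⌈4063/356⌉=12 ⌈4302/356⌉=13 ⌈4541/356⌉=13
  n=20…29: ⌈4780/356⌉=14 ⌈5019/356⌉=15 ⌈5258/356⌉=15 ⌈5497/356⌉=16 ⌈5736/356⌉=17 ⌈5975/356⌉=17 ⌈6214/356⌉=18 ⌈6453/356⌉=19 ⌈6692/356⌉=19 ⌈6931/356⌉=20
  n=30…39: ⌈7170/356⌉=21 ⌈7409/356⌉=21 ⌈7648/356⌉=22 ⌈7887/356⌉=23 ⌈8126/356⌉=23 ⌈8365/356⌉=24 ⌈8604/356⌉=25 ⌈8843/356⌉=25 ⌈9082/356⌉=26 ⌈9321/356⌉=27
  n=40…49: ⌈9560/356⌉=27 ⌈9799/356⌉=28 ⌈10038/356⌉=29 ⌈10277/356⌉=29 ⌈10516/356⌉=30 ⌈10755/356⌉=31 ⌈10994/356⌉=31 ⌈11233/356⌉=32 ⌈11472/356⌉=33 ⌈11711/356⌉=33
  n=50…53: ⌈11950/356⌉=34 ⌈12189/356⌉=35 ⌈12428/356⌉=35 ⌈12667/356⌉=36
s_n = t_(n+1) − t_n for n = 0 … 52 gives
prefix = 11101101101101101101101101101101101101101101101101101
slide a length-10 window over [0..9] … [43..52] (44 windows); first occurrence of each distinct factor:
  [  0..  9] 1110110110
  [  1.. 10] 1101101101
  [  2.. 11] 1011011011
  [  3.. 12] 0110110110
  (the other 40 windows repeat one of these)
distinct factors: {0110110110, 1011011011, 1101101101, 1110110110}
count = 4  (Sturmian bound for length 10 is 11)


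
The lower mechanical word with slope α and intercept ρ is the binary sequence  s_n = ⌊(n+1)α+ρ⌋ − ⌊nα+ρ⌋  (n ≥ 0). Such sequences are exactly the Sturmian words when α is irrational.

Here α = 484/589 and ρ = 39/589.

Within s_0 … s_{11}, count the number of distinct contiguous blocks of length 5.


t_n = ⌊(n·484+39)/589⌋ for n = 0 … 12:
  n=0…9: ⌊39/589⌋=0 ⌊523/589⌋=0 ⌊1007/589⌋=1 ⌊1491/589⌋=2 ⌊1975/589⌋=3 ⌊2459/589⌋=4 ⌊2943/589⌋=4 ⌊3427/589⌋=5 ⌊3911/589⌋=6 ⌊4395/589⌋=7
  n=10…12: ⌊4879/589⌋=8 ⌊5363/589⌋=9 ⌊5847/589⌋=9
s_n = t_(n+1) − t_n for n = 0 … 11 gives
prefix = 011110111110
slide a length-5 window over [0..4] … [7..11] (8 windows); first occurrence of each distinct factor:
  [  0..  4] 01111
  [  1..  5] 11110
  [  2..  6] 11101
  [  3..  7] 11011
  [  4..  8] 10111
  [  6.. 10] 11111
  (the other 2 windows repeat one of these)
distinct factors: {01111, 10111, 11011, 11101, 11110, 11111}
count = 6  (Sturmian bound for length 5 is 6)

6


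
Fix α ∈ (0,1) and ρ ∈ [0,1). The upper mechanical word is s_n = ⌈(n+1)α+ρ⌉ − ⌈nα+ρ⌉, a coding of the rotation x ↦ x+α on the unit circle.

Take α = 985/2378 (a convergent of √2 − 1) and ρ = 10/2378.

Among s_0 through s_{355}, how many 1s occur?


147

#1s = Σ_{n=0}^{355} s_n = Σ_{n=0}^{355} (⌈(n+1)α+ρ⌉ − ⌈nα+ρ⌉)
the sum telescopes: every ⌈nα+ρ⌉ with 0 < n < 356 appears once with + and once with −, leaving ⌈356α+ρ⌉ − ⌈0·α+ρ⌉
356α + ρ = (356·985 + 10) / 2378 = 350670/2378
ρ = 10/2378
⌈350670/2378⌉ = 148,  ⌈10/2378⌉ = 1
#1s = 148 − 1 = 147


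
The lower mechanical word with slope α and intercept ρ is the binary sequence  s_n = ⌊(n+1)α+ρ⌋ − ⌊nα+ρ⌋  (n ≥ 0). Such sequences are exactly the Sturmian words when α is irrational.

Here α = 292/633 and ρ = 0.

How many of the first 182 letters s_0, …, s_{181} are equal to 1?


#1s = Σ_{n=0}^{181} s_n = Σ_{n=0}^{181} (⌊(n+1)α+ρ⌋ − ⌊nα+ρ⌋)
the sum telescopes: every ⌊nα+ρ⌋ with 0 < n < 182 appears once with + and once with −, leaving ⌊182α+ρ⌋ − ⌊0·α+ρ⌋
182α + ρ = (182·292) / 633 = 53144/633
ρ = 0/633
⌊53144/633⌋ = 83,  ⌊0/633⌋ = 0
#1s = 83 − 0 = 83

83


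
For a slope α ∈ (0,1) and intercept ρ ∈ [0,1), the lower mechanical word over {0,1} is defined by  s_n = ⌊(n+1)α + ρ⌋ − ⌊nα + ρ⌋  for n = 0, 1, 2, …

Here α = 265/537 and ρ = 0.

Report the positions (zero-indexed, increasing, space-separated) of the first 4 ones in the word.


n=0: ⌊265/537⌋−⌊0/537⌋ = 0−0 = 0
n=1: ⌊530/537⌋−⌊265/537⌋ = 0−0 = 0
n=2: ⌊795/537⌋−⌊530/537⌋ = 1−0 = 1  ← one
n=3: ⌊1060/537⌋−⌊795/537⌋ = 1−1 = 0
n=4: ⌊1325/537⌋−⌊1060/537⌋ = 2−1 = 1  ← one
n=5: ⌊1590/537⌋−⌊1325/537⌋ = 2−2 = 0
n=6: ⌊1855/537⌋−⌊1590/537⌋ = 3−2 = 1  ← one
n=7: ⌊2120/537⌋−⌊1855/537⌋ = 3−3 = 0
n=8: ⌊2385/537⌋−⌊2120/537⌋ = 4−3 = 1  ← one
positions of the first 4 ones: 2 4 6 8

2 4 6 8


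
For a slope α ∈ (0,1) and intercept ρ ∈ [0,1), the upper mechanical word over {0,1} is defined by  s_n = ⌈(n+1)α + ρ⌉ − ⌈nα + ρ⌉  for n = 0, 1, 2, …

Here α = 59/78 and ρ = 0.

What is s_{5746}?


(n+1)α + ρ = (5747·59) / 78 = 339073/78
nα + ρ     = (5746·59) / 78 = 339014/78
⌈339073/78⌉ = 4348,  ⌈339014/78⌉ = 4347
s_{5746} = 4348 − 4347 = 1

1


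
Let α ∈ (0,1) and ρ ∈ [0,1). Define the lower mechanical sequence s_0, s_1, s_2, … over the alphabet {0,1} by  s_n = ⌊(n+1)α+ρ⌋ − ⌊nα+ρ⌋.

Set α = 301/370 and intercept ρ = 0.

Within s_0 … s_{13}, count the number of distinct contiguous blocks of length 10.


t_n = ⌊(n·301)/370⌋ for n = 0 … 14:
  n=0…9: ⌊0/370⌋=0 ⌊301/370⌋=0 ⌊602/370⌋=1 ⌊903/370⌋=2 ⌊1204/370⌋=3 ⌊1505/370⌋=4 ⌊1806/370⌋=4 ⌊2107/370⌋=5 ⌊2408/370⌋=6 ⌊2709/370⌋=7
  n=10…14: ⌊3010/370⌋=8 ⌊3311/370⌋=8 ⌊3612/370⌋=9 ⌊3913/370⌋=10 ⌊4214/370⌋=11
s_n = t_(n+1) − t_n for n = 0 … 13 gives
prefix = 01111011110111
slide a length-10 window over [0..9] … [4..13] (5 windows); first occurrence of each distinct factor:
  [  0..  9] 0111101111
  [  1.. 10] 1111011110
  [  2.. 11] 1110111101
  [  3.. 12] 1101111011
  [  4.. 13] 1011110111
distinct factors: {0111101111, 1011110111, 1101111011, 1110111101, 1111011110}
count = 5  (Sturmian bound for length 10 is 11)

5


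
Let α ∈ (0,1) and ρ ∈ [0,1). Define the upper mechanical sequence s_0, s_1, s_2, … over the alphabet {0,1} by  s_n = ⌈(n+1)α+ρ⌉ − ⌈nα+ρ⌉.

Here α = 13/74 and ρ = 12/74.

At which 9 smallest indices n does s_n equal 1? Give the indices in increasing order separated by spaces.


n=0: ⌈25/74⌉−⌈12/74⌉ = 1−1 = 0
n=1: ⌈38/74⌉−⌈25/74⌉ = 1−1 = 0
n=2: ⌈51/74⌉−⌈38/74⌉ = 1−1 = 0
n=3: ⌈64/74⌉−⌈51/74⌉ = 1−1 = 0
n=4: ⌈77/74⌉−⌈64/74⌉ = 2−1 = 1  ← one
n=5: ⌈90/74⌉−⌈77/74⌉ = 2−2 = 0
n=6: ⌈103/74⌉−⌈90/74⌉ = 2−2 = 0
n=7: ⌈116/74⌉−⌈103/74⌉ = 2−2 = 0
n=8: ⌈129/74⌉−⌈116/74⌉ = 2−2 = 0
n=9: ⌈142/74⌉−⌈129/74⌉ = 2−2 = 0
n=10: ⌈155/74⌉−⌈142/74⌉ = 3−2 = 1  ← one
n=11: ⌈168/74⌉−⌈155/74⌉ = 3−3 = 0
n=12: ⌈181/74⌉−⌈168/74⌉ = 3−3 = 0
n=13: ⌈194/74⌉−⌈181/74⌉ = 3−3 = 0
n=14: ⌈207/74⌉−⌈194/74⌉ = 3−3 = 0
n=15: ⌈220/74⌉−⌈207/74⌉ = 3−3 = 0
n=16: ⌈233/74⌉−⌈220/74⌉ = 4−3 = 1  ← one
n=17: ⌈246/74⌉−⌈233/74⌉ = 4−4 = 0
n=18: ⌈259/74⌉−⌈246/74⌉ = 4−4 = 0
n=19: ⌈272/74⌉−⌈259/74⌉ = 4−4 = 0
n=20: ⌈285/74⌉−⌈272/74⌉ = 4−4 = 0
n=21: ⌈298/74⌉−⌈285/74⌉ = 5−4 = 1  ← one
n=22: ⌈311/74⌉−⌈298/74⌉ = 5−5 = 0
n=23: ⌈324/74⌉−⌈311/74⌉ = 5−5 = 0
n=24: ⌈337/74⌉−⌈324/74⌉ = 5−5 = 0
n=25: ⌈350/74⌉−⌈337/74⌉ = 5−5 = 0
n=26: ⌈363/74⌉−⌈350/74⌉ = 5−5 = 0
n=27: ⌈376/74⌉−⌈363/74⌉ = 6−5 = 1  ← one
n=28: ⌈389/74⌉−⌈376/74⌉ = 6−6 = 0
n=29: ⌈402/74⌉−⌈389/74⌉ = 6−6 = 0
n=30: ⌈415/74⌉−⌈402/74⌉ = 6−6 = 0
n=31: ⌈428/74⌉−⌈415/74⌉ = 6−6 = 0
n=32: ⌈441/74⌉−⌈428/74⌉ = 6−6 = 0
n=33: ⌈454/74⌉−⌈441/74⌉ = 7−6 = 1  ← one
n=34: ⌈467/74⌉−⌈454/74⌉ = 7−7 = 0
n=35: ⌈480/74⌉−⌈467/74⌉ = 7−7 = 0
n=36: ⌈493/74⌉−⌈480/74⌉ = 7−7 = 0
n=37: ⌈506/74⌉−⌈493/74⌉ = 7−7 = 0
n=38: ⌈519/74⌉−⌈506/74⌉ = 8−7 = 1  ← one
n=39: ⌈532/74⌉−⌈519/74⌉ = 8−8 = 0
n=40: ⌈545/74⌉−⌈532/74⌉ = 8−8 = 0
n=41: ⌈558/74⌉−⌈545/74⌉ = 8−8 = 0
n=42: ⌈571/74⌉−⌈558/74⌉ = 8−8 = 0
n=43: ⌈584/74⌉−⌈571/74⌉ = 8−8 = 0
n=44: ⌈597/74⌉−⌈584/74⌉ = 9−8 = 1  ← one
n=45: ⌈610/74⌉−⌈597/74⌉ = 9−9 = 0
n=46: ⌈623/74⌉−⌈610/74⌉ = 9−9 = 0
n=47: ⌈636/74⌉−⌈623/74⌉ = 9−9 = 0
n=48: ⌈649/74⌉−⌈636/74⌉ = 9−9 = 0
n=49: ⌈662/74⌉−⌈649/74⌉ = 9−9 = 0
n=50: ⌈675/74⌉−⌈662/74⌉ = 10−9 = 1  ← one
positions of the first 9 ones: 4 10 16 21 27 33 38 44 50

4 10 16 21 27 33 38 44 50


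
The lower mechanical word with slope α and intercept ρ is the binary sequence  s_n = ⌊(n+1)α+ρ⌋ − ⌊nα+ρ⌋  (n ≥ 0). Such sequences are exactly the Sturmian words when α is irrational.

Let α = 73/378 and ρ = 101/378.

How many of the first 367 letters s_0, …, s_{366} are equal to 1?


#1s = Σ_{n=0}^{366} s_n = Σ_{n=0}^{366} (⌊(n+1)α+ρ⌋ − ⌊nα+ρ⌋)
the sum telescopes: every ⌊nα+ρ⌋ with 0 < n < 367 appears once with + and once with −, leaving ⌊367α+ρ⌋ − ⌊0·α+ρ⌋
367α + ρ = (367·73 + 101) / 378 = 26892/378
ρ = 101/378
⌊26892/378⌋ = 71,  ⌊101/378⌋ = 0
#1s = 71 − 0 = 71

71


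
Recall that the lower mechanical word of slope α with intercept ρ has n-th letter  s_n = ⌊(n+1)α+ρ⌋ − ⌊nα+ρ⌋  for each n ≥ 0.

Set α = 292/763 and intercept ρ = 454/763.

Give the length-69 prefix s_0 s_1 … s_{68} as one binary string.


n=0: ⌊(1·292+454)/763⌋ − ⌊(0·292+454)/763⌋ = ⌊746/763⌋ − ⌊454/763⌋ = 0 − 0 = 0
n=1: ⌊(2·292+454)/763⌋ − ⌊(1·292+454)/763⌋ = ⌊1038/763⌋ − ⌊746/763⌋ = 1 − 0 = 1
n=2: ⌊(3·292+454)/763⌋ − ⌊(2·292+454)/763⌋ = ⌊1330/763⌋ − ⌊1038/763⌋ = 1 − 1 = 0
n=3: ⌊(4·292+454)/763⌋ − ⌊(3·292+454)/763⌋ = ⌊1622/763⌋ − ⌊1330/763⌋ = 2 − 1 = 1
n=4: ⌊(5·292+454)/763⌋ − ⌊(4·292+454)/763⌋ = ⌊1914/763⌋ − ⌊1622/763⌋ = 2 − 2 = 0
n=5: ⌊(6·292+454)/763⌋ − ⌊(5·292+454)/763⌋ = ⌊2206/763⌋ − ⌊1914/763⌋ = 2 − 2 = 0
n=6: ⌊(7·292+454)/763⌋ − ⌊(6·292+454)/763⌋ = ⌊2498/763⌋ − ⌊2206/763⌋ = 3 − 2 = 1
n=7: ⌊(8·292+454)/763⌋ − ⌊(7·292+454)/763⌋ = ⌊2790/763⌋ − ⌊2498/763⌋ = 3 − 3 = 0
n=8: ⌊(9·292+454)/763⌋ − ⌊(8·292+454)/763⌋ = ⌊3082/763⌋ − ⌊2790/763⌋ = 4 − 3 = 1
n=9: ⌊(10·292+454)/763⌋ − ⌊(9·292+454)/763⌋ = ⌊3374/763⌋ − ⌊3082/763⌋ = 4 − 4 = 0
n=10: ⌊(11·292+454)/763⌋ − ⌊(10·292+454)/763⌋ = ⌊3666/763⌋ − ⌊3374/763⌋ = 4 − 4 = 0
n=11: ⌊(12·292+454)/763⌋ − ⌊(11·292+454)/763⌋ = ⌊3958/763⌋ − ⌊3666/763⌋ = 5 − 4 = 1
n=12: ⌊(13·292+454)/763⌋ − ⌊(12·292+454)/763⌋ = ⌊4250/763⌋ − ⌊3958/763⌋ = 5 − 5 = 0
n=13: ⌊(14·292+454)/763⌋ − ⌊(13·292+454)/763⌋ = ⌊4542/763⌋ − ⌊4250/763⌋ = 5 − 5 = 0
n=14: ⌊(15·292+454)/763⌋ − ⌊(14·292+454)/763⌋ = ⌊4834/763⌋ − ⌊4542/763⌋ = 6 − 5 = 1
n=15: ⌊(16·292+454)/763⌋ − ⌊(15·292+454)/763⌋ = ⌊5126/763⌋ − ⌊4834/763⌋ = 6 − 6 = 0
n=16: ⌊(17·292+454)/763⌋ − ⌊(16·292+454)/763⌋ = ⌊5418/763⌋ − ⌊5126/763⌋ = 7 − 6 = 1
n=17: ⌊(18·292+454)/763⌋ − ⌊(17·292+454)/763⌋ = ⌊5710/763⌋ − ⌊5418/763⌋ = 7 − 7 = 0
n=18: ⌊(19·292+454)/763⌋ − ⌊(18·292+454)/763⌋ = ⌊6002/763⌋ − ⌊5710/763⌋ = 7 − 7 = 0
n=19: ⌊(20·292+454)/763⌋ − ⌊(19·292+454)/763⌋ = ⌊6294/763⌋ − ⌊6002/763⌋ = 8 − 7 = 1
n=20: ⌊(21·292+454)/763⌋ − ⌊(20·292+454)/763⌋ = ⌊6586/763⌋ − ⌊6294/763⌋ = 8 − 8 = 0
n=21: ⌊(22·292+454)/763⌋ − ⌊(21·292+454)/763⌋ = ⌊6878/763⌋ − ⌊6586/763⌋ = 9 − 8 = 1
n=22: ⌊(23·292+454)/763⌋ − ⌊(22·292+454)/763⌋ = ⌊7170/763⌋ − ⌊6878/763⌋ = 9 − 9 = 0
n=23: ⌊(24·292+454)/763⌋ − ⌊(23·292+454)/763⌋ = ⌊7462/763⌋ − ⌊7170/763⌋ = 9 − 9 = 0
n=24: ⌊(25·292+454)/763⌋ − ⌊(24·292+454)/763⌋ = ⌊7754/763⌋ − ⌊7462/763⌋ = 10 − 9 = 1
n=25: ⌊(26·292+454)/763⌋ − ⌊(25·292+454)/763⌋ = ⌊8046/763⌋ − ⌊7754/763⌋ = 10 − 10 = 0
n=26: ⌊(27·292+454)/763⌋ − ⌊(26·292+454)/763⌋ = ⌊8338/763⌋ − ⌊8046/763⌋ = 10 − 10 = 0
n=27: ⌊(28·292+454)/763⌋ − ⌊(27·292+454)/763⌋ = ⌊8630/763⌋ − ⌊8338/763⌋ = 11 − 10 = 1
n=28: ⌊(29·292+454)/763⌋ − ⌊(28·292+454)/763⌋ = ⌊8922/763⌋ − ⌊8630/763⌋ = 11 − 11 = 0
n=29: ⌊(30·292+454)/763⌋ − ⌊(29·292+454)/763⌋ = ⌊9214/763⌋ − ⌊8922/763⌋ = 12 − 11 = 1
n=30: ⌊(31·292+454)/763⌋ − ⌊(30·292+454)/763⌋ = ⌊9506/763⌋ − ⌊9214/763⌋ = 12 − 12 = 0
n=31: ⌊(32·292+454)/763⌋ − ⌊(31·292+454)/763⌋ = ⌊9798/763⌋ − ⌊9506/763⌋ = 12 − 12 = 0
n=32: ⌊(33·292+454)/763⌋ − ⌊(32·292+454)/763⌋ = ⌊10090/763⌋ − ⌊9798/763⌋ = 13 − 12 = 1
n=33: ⌊(34·292+454)/763⌋ − ⌊(33·292+454)/763⌋ = ⌊10382/763⌋ − ⌊10090/763⌋ = 13 − 13 = 0
n=34: ⌊(35·292+454)/763⌋ − ⌊(34·292+454)/763⌋ = ⌊10674/763⌋ − ⌊10382/763⌋ = 13 − 13 = 0
n=35: ⌊(36·292+454)/763⌋ − ⌊(35·292+454)/763⌋ = ⌊10966/763⌋ − ⌊10674/763⌋ = 14 − 13 = 1
n=36: ⌊(37·292+454)/763⌋ − ⌊(36·292+454)/763⌋ = ⌊11258/763⌋ − ⌊10966/763⌋ = 14 − 14 = 0
n=37: ⌊(38·292+454)/763⌋ − ⌊(37·292+454)/763⌋ = ⌊11550/763⌋ − ⌊11258/763⌋ = 15 − 14 = 1
n=38: ⌊(39·292+454)/763⌋ − ⌊(38·292+454)/763⌋ = ⌊11842/763⌋ − ⌊11550/763⌋ = 15 − 15 = 0
n=39: ⌊(40·292+454)/763⌋ − ⌊(39·292+454)/763⌋ = ⌊12134/763⌋ − ⌊11842/763⌋ = 15 − 15 = 0
n=40: ⌊(41·292+454)/763⌋ − ⌊(40·292+454)/763⌋ = ⌊12426/763⌋ − ⌊12134/763⌋ = 16 − 15 = 1
n=41: ⌊(42·292+454)/763⌋ − ⌊(41·292+454)/763⌋ = ⌊12718/763⌋ − ⌊12426/763⌋ = 16 − 16 = 0
n=42: ⌊(43·292+454)/763⌋ − ⌊(42·292+454)/763⌋ = ⌊13010/763⌋ − ⌊12718/763⌋ = 17 − 16 = 1
n=43: ⌊(44·292+454)/763⌋ − ⌊(43·292+454)/763⌋ = ⌊13302/763⌋ − ⌊13010/763⌋ = 17 − 17 = 0
n=44: ⌊(45·292+454)/763⌋ − ⌊(44·292+454)/763⌋ = ⌊13594/763⌋ − ⌊13302/763⌋ = 17 − 17 = 0
n=45: ⌊(46·292+454)/763⌋ − ⌊(45·292+454)/763⌋ = ⌊13886/763⌋ − ⌊13594/763⌋ = 18 − 17 = 1
n=46: ⌊(47·292+454)/763⌋ − ⌊(46·292+454)/763⌋ = ⌊14178/763⌋ − ⌊13886/763⌋ = 18 − 18 = 0
n=47: ⌊(48·292+454)/763⌋ − ⌊(47·292+454)/763⌋ = ⌊14470/763⌋ − ⌊14178/763⌋ = 18 − 18 = 0
n=48: ⌊(49·292+454)/763⌋ − ⌊(48·292+454)/763⌋ = ⌊14762/763⌋ − ⌊14470/763⌋ = 19 − 18 = 1
n=49: ⌊(50·292+454)/763⌋ − ⌊(49·292+454)/763⌋ = ⌊15054/763⌋ − ⌊14762/763⌋ = 19 − 19 = 0
n=50: ⌊(51·292+454)/763⌋ − ⌊(50·292+454)/763⌋ = ⌊15346/763⌋ − ⌊15054/763⌋ = 20 − 19 = 1
n=51: ⌊(52·292+454)/763⌋ − ⌊(51·292+454)/763⌋ = ⌊15638/763⌋ − ⌊15346/763⌋ = 20 − 20 = 0
n=52: ⌊(53·292+454)/763⌋ − ⌊(52·292+454)/763⌋ = ⌊15930/763⌋ − ⌊15638/763⌋ = 20 − 20 = 0
n=53: ⌊(54·292+454)/763⌋ − ⌊(53·292+454)/763⌋ = ⌊16222/763⌋ − ⌊15930/763⌋ = 21 − 20 = 1
n=54: ⌊(55·292+454)/763⌋ − ⌊(54·292+454)/763⌋ = ⌊16514/763⌋ − ⌊16222/763⌋ = 21 − 21 = 0
n=55: ⌊(56·292+454)/763⌋ − ⌊(55·292+454)/763⌋ = ⌊16806/763⌋ − ⌊16514/763⌋ = 22 − 21 = 1
n=56: ⌊(57·292+454)/763⌋ − ⌊(56·292+454)/763⌋ = ⌊17098/763⌋ − ⌊16806/763⌋ = 22 − 22 = 0
n=57: ⌊(58·292+454)/763⌋ − ⌊(57·292+454)/763⌋ = ⌊17390/763⌋ − ⌊17098/763⌋ = 22 − 22 = 0
n=58: ⌊(59·292+454)/763⌋ − ⌊(58·292+454)/763⌋ = ⌊17682/763⌋ − ⌊17390/763⌋ = 23 − 22 = 1
n=59: ⌊(60·292+454)/763⌋ − ⌊(59·292+454)/763⌋ = ⌊17974/763⌋ − ⌊17682/763⌋ = 23 − 23 = 0
n=60: ⌊(61·292+454)/763⌋ − ⌊(60·292+454)/763⌋ = ⌊18266/763⌋ − ⌊17974/763⌋ = 23 − 23 = 0
n=61: ⌊(62·292+454)/763⌋ − ⌊(61·292+454)/763⌋ = ⌊18558/763⌋ − ⌊18266/763⌋ = 24 − 23 = 1
n=62: ⌊(63·292+454)/763⌋ − ⌊(62·292+454)/763⌋ = ⌊18850/763⌋ − ⌊18558/763⌋ = 24 − 24 = 0
n=63: ⌊(64·292+454)/763⌋ − ⌊(63·292+454)/763⌋ = ⌊19142/763⌋ − ⌊18850/763⌋ = 25 − 24 = 1
n=64: ⌊(65·292+454)/763⌋ − ⌊(64·292+454)/763⌋ = ⌊19434/763⌋ − ⌊19142/763⌋ = 25 − 25 = 0
n=65: ⌊(66·292+454)/763⌋ − ⌊(65·292+454)/763⌋ = ⌊19726/763⌋ − ⌊19434/763⌋ = 25 − 25 = 0
n=66: ⌊(67·292+454)/763⌋ − ⌊(66·292+454)/763⌋ = ⌊20018/763⌋ − ⌊19726/763⌋ = 26 − 25 = 1
n=67: ⌊(68·292+454)/763⌋ − ⌊(67·292+454)/763⌋ = ⌊20310/763⌋ − ⌊20018/763⌋ = 26 − 26 = 0
n=68: ⌊(69·292+454)/763⌋ − ⌊(68·292+454)/763⌋ = ⌊20602/763⌋ − ⌊20310/763⌋ = 27 − 26 = 1

010100101001001010010100100101001001010010100100101001010010010100101


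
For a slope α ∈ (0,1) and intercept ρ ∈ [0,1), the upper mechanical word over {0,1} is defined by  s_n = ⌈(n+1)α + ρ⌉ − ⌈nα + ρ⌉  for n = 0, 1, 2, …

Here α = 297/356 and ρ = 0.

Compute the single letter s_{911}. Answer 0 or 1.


0

(n+1)α + ρ = (912·297) / 356 = 270864/356
nα + ρ     = (911·297) / 356 = 270567/356
⌈270864/356⌉ = 761,  ⌈270567/356⌉ = 761
s_{911} = 761 − 761 = 0


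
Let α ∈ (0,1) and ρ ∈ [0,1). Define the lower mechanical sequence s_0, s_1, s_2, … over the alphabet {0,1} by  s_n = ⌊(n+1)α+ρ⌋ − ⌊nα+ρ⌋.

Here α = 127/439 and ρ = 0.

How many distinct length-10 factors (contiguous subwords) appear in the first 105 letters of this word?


t_n = ⌊(n·127)/439⌋ for n = 0 … 105:
  n=0…9: ⌊0/439⌋=0 ⌊127/439⌋=0 ⌊254/439⌋=0 ⌊381/439⌋=0 ⌊508/439⌋=1 ⌊635/439⌋=1 ⌊762/439⌋=1 ⌊889/439⌋=2 ⌊1016/439⌋=2 ⌊1143/439⌋=2
  n=10…19: ⌊1270/439⌋=2 ⌊1397/439⌋=3 ⌊1524/439⌋=3 ⌊1651/439⌋=3 ⌊1778/439⌋=4 ⌊1905/439⌋=4 ⌊2032/439⌋=4 ⌊2159/439⌋=4 ⌊2286/439⌋=5 ⌊2413/439⌋=5
  n=20…29: ⌊2540/439⌋=5 ⌊2667/439⌋=6 ⌊2794/439⌋=6 ⌊2921/439⌋=6 ⌊3048/439⌋=6 ⌊3175/439⌋=7 ⌊3302/439⌋=7 ⌊3429/439⌋=7 ⌊3556/439⌋=8 ⌊3683/439⌋=8
  n=30…39: ⌊3810/439⌋=8 ⌊3937/439⌋=8 ⌊4064/439⌋=9 ⌊4191/439⌋=9 ⌊4318/439⌋=9 ⌊4445/439⌋=10 ⌊4572/439⌋=10 ⌊4699/439⌋=10 ⌊4826/439⌋=10 ⌊4953/439⌋=11
  n=40…49: ⌊5080/439⌋=11 ⌊5207/439⌋=11 ⌊5334/439⌋=12 ⌊5461/439⌋=12 ⌊5588/439⌋=12 ⌊5715/439⌋=13 ⌊5842/439⌋=13 ⌊5969/439⌋=13 ⌊6096/439⌋=13 ⌊6223/439⌋=14
  n=50…59: ⌊6350/439⌋=14 ⌊6477/439⌋=14 ⌊6604/439⌋=15 ⌊6731/439⌋=15 ⌊6858/439⌋=15 ⌊6985/439⌋=15 ⌊7112/439⌋=16 ⌊7239/439⌋=16 ⌊7366/439⌋=16 ⌊7493/439⌋=17
  n=60…69: ⌊7620/439⌋=17 ⌊7747/439⌋=17 ⌊7874/439⌋=17 ⌊8001/439⌋=18 ⌊8128/439⌋=18 ⌊8255/439⌋=18 ⌊8382/439⌋=19 ⌊8509/439⌋=19 ⌊8636/439⌋=19 ⌊8763/439⌋=19
  n=70…79: ⌊8890/439⌋=20 ⌊9017/439⌋=20 ⌊9144/439⌋=20 ⌊9271/439⌋=21 ⌊9398/439⌋=21 ⌊9525/439⌋=21 ⌊9652/439⌋=21 ⌊9779/439⌋=22 ⌊9906/439⌋=22 ⌊10033/439⌋=22
  n=80…89: ⌊10160/439⌋=23 ⌊10287/439⌋=23 ⌊10414/439⌋=23 ⌊10541/439⌋=24 ⌊10668/439⌋=24 ⌊10795/439⌋=24 ⌊10922/439⌋=24 ⌊11049/439⌋=25 ⌊11176/439⌋=25 ⌊11303/439⌋=25
  n=90…99: ⌊11430/439⌋=26 ⌊11557/439⌋=26 ⌊11684/439⌋=26 ⌊11811/439⌋=26 ⌊11938/439⌋=27 ⌊12065/439⌋=27 ⌊12192/439⌋=27 ⌊12319/439⌋=28 ⌊12446/439⌋=28 ⌊12573/439⌋=28
  n=100…105: ⌊12700/439⌋=28 ⌊12827/439⌋=29 ⌊12954/439⌋=29 ⌊13081/439⌋=29 ⌊13208/439⌋=30 ⌊13335/439⌋=30
s_n = t_(n+1) − t_n for n = 0 … 104 gives
prefix = 000100100010010001001000100100010010001001001000100100010010001001000100100010010010001001000100100010010
slide a length-10 window over [0..9] … [95..104] (96 windows); first occurrence of each distinct factor:
  [  0..  9] 0001001000
  [  1.. 10] 0010010001
  [  2.. 11] 0100100010
  [  3.. 12] 1001000100
  [  4.. 13] 0010001001
  [  5.. 14] 0100010010
  [  6.. 15] 1000100100
  [ 35.. 44] 0001001001
  [ 36.. 45] 0010010010
  [ 37.. 46] 0100100100
  [ 38.. 47] 1001001000
  (the other 85 windows repeat one of these)
distinct factors: {0001001000, 0001001001, 0010001001, 0010010001, 0010010010, 0100010010, 0100100010, 0100100100, 1000100100, 1001000100, 1001001000}
count = 11  (Sturmian bound for length 10 is 11)

11


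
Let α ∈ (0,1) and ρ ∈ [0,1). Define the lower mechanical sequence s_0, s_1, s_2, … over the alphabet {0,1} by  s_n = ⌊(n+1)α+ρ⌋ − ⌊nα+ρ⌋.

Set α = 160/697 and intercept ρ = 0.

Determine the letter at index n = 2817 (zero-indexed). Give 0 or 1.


(n+1)α + ρ = (2818·160) / 697 = 450880/697
nα + ρ     = (2817·160) / 697 = 450720/697
⌊450880/697⌋ = 646,  ⌊450720/697⌋ = 646
s_{2817} = 646 − 646 = 0

0


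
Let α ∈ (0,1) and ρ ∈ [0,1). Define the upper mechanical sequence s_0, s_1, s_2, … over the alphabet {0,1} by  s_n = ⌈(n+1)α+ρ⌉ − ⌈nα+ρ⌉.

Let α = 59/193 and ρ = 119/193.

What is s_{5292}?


0

(n+1)α + ρ = (5293·59 + 119) / 193 = 312406/193
nα + ρ     = (5292·59 + 119) / 193 = 312347/193
⌈312406/193⌉ = 1619,  ⌈312347/193⌉ = 1619
s_{5292} = 1619 − 1619 = 0


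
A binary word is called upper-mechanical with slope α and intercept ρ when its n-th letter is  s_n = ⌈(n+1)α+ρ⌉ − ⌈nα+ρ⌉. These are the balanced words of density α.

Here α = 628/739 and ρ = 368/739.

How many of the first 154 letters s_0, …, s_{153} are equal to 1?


131

#1s = Σ_{n=0}^{153} s_n = Σ_{n=0}^{153} (⌈(n+1)α+ρ⌉ − ⌈nα+ρ⌉)
the sum telescopes: every ⌈nα+ρ⌉ with 0 < n < 154 appears once with + and once with −, leaving ⌈154α+ρ⌉ − ⌈0·α+ρ⌉
154α + ρ = (154·628 + 368) / 739 = 97080/739
ρ = 368/739
⌈97080/739⌉ = 132,  ⌈368/739⌉ = 1
#1s = 132 − 1 = 131


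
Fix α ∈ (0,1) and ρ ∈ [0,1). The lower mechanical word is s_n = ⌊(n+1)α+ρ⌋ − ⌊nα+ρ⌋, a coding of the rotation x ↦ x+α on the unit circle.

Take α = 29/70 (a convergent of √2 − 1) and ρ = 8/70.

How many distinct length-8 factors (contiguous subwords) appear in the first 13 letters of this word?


t_n = ⌊(n·29+8)/70⌋ for n = 0 … 13:
  n=0…9: ⌊8/70⌋=0 ⌊37/70⌋=0 ⌊66/70⌋=0 ⌊95/70⌋=1 ⌊124/70⌋=1 ⌊153/70⌋=2 ⌊182/70⌋=2 ⌊211/70⌋=3 ⌊240/70⌋=3 ⌊269/70⌋=3
  n=10…13: ⌊298/70⌋=4 ⌊327/70⌋=4 ⌊356/70⌋=5 ⌊385/70⌋=5
s_n = t_(n+1) − t_n for n = 0 … 12 gives
prefix = 0010101001010
slide a length-8 window over [0..7] … [5..12] (6 windows); first occurrence of each distinct factor:
  [  0..  7] 00101010
  [  1..  8] 01010100
  [  2..  9] 10101001
  [  3.. 10] 01010010
  [  4.. 11] 10100101
  [  5.. 12] 01001010
distinct factors: {00101010, 01001010, 01010010, 01010100, 10100101, 10101001}
count = 6  (Sturmian bound for length 8 is 9)

6


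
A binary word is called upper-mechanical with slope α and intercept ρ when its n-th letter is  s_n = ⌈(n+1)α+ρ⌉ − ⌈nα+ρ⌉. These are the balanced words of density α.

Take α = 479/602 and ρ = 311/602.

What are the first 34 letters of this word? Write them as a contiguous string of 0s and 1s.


n=0: ⌈(1·479+311)/602⌉ − ⌈(0·479+311)/602⌉ = ⌈790/602⌉ − ⌈311/602⌉ = 2 − 1 = 1
n=1: ⌈(2·479+311)/602⌉ − ⌈(1·479+311)/602⌉ = ⌈1269/602⌉ − ⌈790/602⌉ = 3 − 2 = 1
n=2: ⌈(3·479+311)/602⌉ − ⌈(2·479+311)/602⌉ = ⌈1748/602⌉ − ⌈1269/602⌉ = 3 − 3 = 0
n=3: ⌈(4·479+311)/602⌉ − ⌈(3·479+311)/602⌉ = ⌈2227/602⌉ − ⌈1748/602⌉ = 4 − 3 = 1
n=4: ⌈(5·479+311)/602⌉ − ⌈(4·479+311)/602⌉ = ⌈2706/602⌉ − ⌈2227/602⌉ = 5 − 4 = 1
n=5: ⌈(6·479+311)/602⌉ − ⌈(5·479+311)/602⌉ = ⌈3185/602⌉ − ⌈2706/602⌉ = 6 − 5 = 1
n=6: ⌈(7·479+311)/602⌉ − ⌈(6·479+311)/602⌉ = ⌈3664/602⌉ − ⌈3185/602⌉ = 7 − 6 = 1
n=7: ⌈(8·479+311)/602⌉ − ⌈(7·479+311)/602⌉ = ⌈4143/602⌉ − ⌈3664/602⌉ = 7 − 7 = 0
n=8: ⌈(9·479+311)/602⌉ − ⌈(8·479+311)/602⌉ = ⌈4622/602⌉ − ⌈4143/602⌉ = 8 − 7 = 1
n=9: ⌈(10·479+311)/602⌉ − ⌈(9·479+311)/602⌉ = ⌈5101/602⌉ − ⌈4622/602⌉ = 9 − 8 = 1
n=10: ⌈(11·479+311)/602⌉ − ⌈(10·479+311)/602⌉ = ⌈5580/602⌉ − ⌈5101/602⌉ = 10 − 9 = 1
n=11: ⌈(12·479+311)/602⌉ − ⌈(11·479+311)/602⌉ = ⌈6059/602⌉ − ⌈5580/602⌉ = 11 − 10 = 1
n=12: ⌈(13·479+311)/602⌉ − ⌈(12·479+311)/602⌉ = ⌈6538/602⌉ − ⌈6059/602⌉ = 11 − 11 = 0
n=13: ⌈(14·479+311)/602⌉ − ⌈(13·479+311)/602⌉ = ⌈7017/602⌉ − ⌈6538/602⌉ = 12 − 11 = 1
n=14: ⌈(15·479+311)/602⌉ − ⌈(14·479+311)/602⌉ = ⌈7496/602⌉ − ⌈7017/602⌉ = 13 − 12 = 1
n=15: ⌈(16·479+311)/602⌉ − ⌈(15·479+311)/602⌉ = ⌈7975/602⌉ − ⌈7496/602⌉ = 14 − 13 = 1
n=16: ⌈(17·479+311)/602⌉ − ⌈(16·479+311)/602⌉ = ⌈8454/602⌉ − ⌈7975/602⌉ = 15 − 14 = 1
n=17: ⌈(18·479+311)/602⌉ − ⌈(17·479+311)/602⌉ = ⌈8933/602⌉ − ⌈8454/602⌉ = 15 − 15 = 0
n=18: ⌈(19·479+311)/602⌉ − ⌈(18·479+311)/602⌉ = ⌈9412/602⌉ − ⌈8933/602⌉ = 16 − 15 = 1
n=19: ⌈(20·479+311)/602⌉ − ⌈(19·479+311)/602⌉ = ⌈9891/602⌉ − ⌈9412/602⌉ = 17 − 16 = 1
n=20: ⌈(21·479+311)/602⌉ − ⌈(20·479+311)/602⌉ = ⌈10370/602⌉ − ⌈9891/602⌉ = 18 − 17 = 1
n=21: ⌈(22·479+311)/602⌉ − ⌈(21·479+311)/602⌉ = ⌈10849/602⌉ − ⌈10370/602⌉ = 19 − 18 = 1
n=22: ⌈(23·479+311)/602⌉ − ⌈(22·479+311)/602⌉ = ⌈11328/602⌉ − ⌈10849/602⌉ = 19 − 19 = 0
n=23: ⌈(24·479+311)/602⌉ − ⌈(23·479+311)/602⌉ = ⌈11807/602⌉ − ⌈11328/602⌉ = 20 − 19 = 1
n=24: ⌈(25·479+311)/602⌉ − ⌈(24·479+311)/602⌉ = ⌈12286/602⌉ − ⌈11807/602⌉ = 21 − 20 = 1
n=25: ⌈(26·479+311)/602⌉ − ⌈(25·479+311)/602⌉ = ⌈12765/602⌉ − ⌈12286/602⌉ = 22 − 21 = 1
n=26: ⌈(27·479+311)/602⌉ − ⌈(26·479+311)/602⌉ = ⌈13244/602⌉ − ⌈12765/602⌉ = 22 − 22 = 0
n=27: ⌈(28·479+311)/602⌉ − ⌈(27·479+311)/602⌉ = ⌈13723/602⌉ − ⌈13244/602⌉ = 23 − 22 = 1
n=28: ⌈(29·479+311)/602⌉ − ⌈(28·479+311)/602⌉ = ⌈14202/602⌉ − ⌈13723/602⌉ = 24 − 23 = 1
n=29: ⌈(30·479+311)/602⌉ − ⌈(29·479+311)/602⌉ = ⌈14681/602⌉ − ⌈14202/602⌉ = 25 − 24 = 1
n=30: ⌈(31·479+311)/602⌉ − ⌈(30·479+311)/602⌉ = ⌈15160/602⌉ − ⌈14681/602⌉ = 26 − 25 = 1
n=31: ⌈(32·479+311)/602⌉ − ⌈(31·479+311)/602⌉ = ⌈15639/602⌉ − ⌈15160/602⌉ = 26 − 26 = 0
n=32: ⌈(33·479+311)/602⌉ − ⌈(32·479+311)/602⌉ = ⌈16118/602⌉ − ⌈15639/602⌉ = 27 − 26 = 1
n=33: ⌈(34·479+311)/602⌉ − ⌈(33·479+311)/602⌉ = ⌈16597/602⌉ − ⌈16118/602⌉ = 28 − 27 = 1

1101111011110111101111011101111011


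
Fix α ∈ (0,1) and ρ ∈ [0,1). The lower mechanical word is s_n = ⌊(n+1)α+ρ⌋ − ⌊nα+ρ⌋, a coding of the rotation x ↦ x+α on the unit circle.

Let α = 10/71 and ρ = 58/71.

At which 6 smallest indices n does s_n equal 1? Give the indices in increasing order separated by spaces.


n=0: ⌊68/71⌋−⌊58/71⌋ = 0−0 = 0
n=1: ⌊78/71⌋−⌊68/71⌋ = 1−0 = 1  ← one
n=2: ⌊88/71⌋−⌊78/71⌋ = 1−1 = 0
n=3: ⌊98/71⌋−⌊88/71⌋ = 1−1 = 0
n=4: ⌊108/71⌋−⌊98/71⌋ = 1−1 = 0
n=5: ⌊118/71⌋−⌊108/71⌋ = 1−1 = 0
n=6: ⌊128/71⌋−⌊118/71⌋ = 1−1 = 0
n=7: ⌊138/71⌋−⌊128/71⌋ = 1−1 = 0
n=8: ⌊148/71⌋−⌊138/71⌋ = 2−1 = 1  ← one
n=9: ⌊158/71⌋−⌊148/71⌋ = 2−2 = 0
n=10: ⌊168/71⌋−⌊158/71⌋ = 2−2 = 0
n=11: ⌊178/71⌋−⌊168/71⌋ = 2−2 = 0
n=12: ⌊188/71⌋−⌊178/71⌋ = 2−2 = 0
n=13: ⌊198/71⌋−⌊188/71⌋ = 2−2 = 0
n=14: ⌊208/71⌋−⌊198/71⌋ = 2−2 = 0
n=15: ⌊218/71⌋−⌊208/71⌋ = 3−2 = 1  ← one
n=16: ⌊228/71⌋−⌊218/71⌋ = 3−3 = 0
n=17: ⌊238/71⌋−⌊228/71⌋ = 3−3 = 0
n=18: ⌊248/71⌋−⌊238/71⌋ = 3−3 = 0
n=19: ⌊258/71⌋−⌊248/71⌋ = 3−3 = 0
n=20: ⌊268/71⌋−⌊258/71⌋ = 3−3 = 0
n=21: ⌊278/71⌋−⌊268/71⌋ = 3−3 = 0
n=22: ⌊288/71⌋−⌊278/71⌋ = 4−3 = 1  ← one
n=23: ⌊298/71⌋−⌊288/71⌋ = 4−4 = 0
n=24: ⌊308/71⌋−⌊298/71⌋ = 4−4 = 0
n=25: ⌊318/71⌋−⌊308/71⌋ = 4−4 = 0
n=26: ⌊328/71⌋−⌊318/71⌋ = 4−4 = 0
n=27: ⌊338/71⌋−⌊328/71⌋ = 4−4 = 0
n=28: ⌊348/71⌋−⌊338/71⌋ = 4−4 = 0
n=29: ⌊358/71⌋−⌊348/71⌋ = 5−4 = 1  ← one
n=30: ⌊368/71⌋−⌊358/71⌋ = 5−5 = 0
n=31: ⌊378/71⌋−⌊368/71⌋ = 5−5 = 0
n=32: ⌊388/71⌋−⌊378/71⌋ = 5−5 = 0
n=33: ⌊398/71⌋−⌊388/71⌋ = 5−5 = 0
n=34: ⌊408/71⌋−⌊398/71⌋ = 5−5 = 0
n=35: ⌊418/71⌋−⌊408/71⌋ = 5−5 = 0
n=36: ⌊428/71⌋−⌊418/71⌋ = 6−5 = 1  ← one
positions of the first 6 ones: 1 8 15 22 29 36

1 8 15 22 29 36


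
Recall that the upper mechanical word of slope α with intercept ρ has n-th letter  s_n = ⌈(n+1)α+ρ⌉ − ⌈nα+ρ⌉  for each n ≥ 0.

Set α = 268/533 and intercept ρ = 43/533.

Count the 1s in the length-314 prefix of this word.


157

#1s = Σ_{n=0}^{313} s_n = Σ_{n=0}^{313} (⌈(n+1)α+ρ⌉ − ⌈nα+ρ⌉)
the sum telescopes: every ⌈nα+ρ⌉ with 0 < n < 314 appears once with + and once with −, leaving ⌈314α+ρ⌉ − ⌈0·α+ρ⌉
314α + ρ = (314·268 + 43) / 533 = 84195/533
ρ = 43/533
⌈84195/533⌉ = 158,  ⌈43/533⌉ = 1
#1s = 158 − 1 = 157


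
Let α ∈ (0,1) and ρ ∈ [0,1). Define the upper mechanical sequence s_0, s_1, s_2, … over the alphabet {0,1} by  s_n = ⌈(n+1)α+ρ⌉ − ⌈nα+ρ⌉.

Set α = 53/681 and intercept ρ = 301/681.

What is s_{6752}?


(n+1)α + ρ = (6753·53 + 301) / 681 = 358210/681
nα + ρ     = (6752·53 + 301) / 681 = 358157/681
⌈358210/681⌉ = 527,  ⌈358157/681⌉ = 526
s_{6752} = 527 − 526 = 1

1


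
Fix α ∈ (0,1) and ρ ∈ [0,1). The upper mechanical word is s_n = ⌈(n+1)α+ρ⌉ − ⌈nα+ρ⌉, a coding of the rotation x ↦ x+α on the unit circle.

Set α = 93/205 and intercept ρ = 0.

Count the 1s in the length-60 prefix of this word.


#1s = Σ_{n=0}^{59} s_n = Σ_{n=0}^{59} (⌈(n+1)α+ρ⌉ − ⌈nα+ρ⌉)
the sum telescopes: every ⌈nα+ρ⌉ with 0 < n < 60 appears once with + and once with −, leaving ⌈60α+ρ⌉ − ⌈0·α+ρ⌉
60α + ρ = (60·93) / 205 = 5580/205
ρ = 0/205
⌈5580/205⌉ = 28,  ⌈0/205⌉ = 0
#1s = 28 − 0 = 28

28


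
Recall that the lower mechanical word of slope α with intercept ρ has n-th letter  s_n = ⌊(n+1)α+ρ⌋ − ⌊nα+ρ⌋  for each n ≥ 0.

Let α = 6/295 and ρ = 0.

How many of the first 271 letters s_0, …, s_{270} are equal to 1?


5

#1s = Σ_{n=0}^{270} s_n = Σ_{n=0}^{270} (⌊(n+1)α+ρ⌋ − ⌊nα+ρ⌋)
the sum telescopes: every ⌊nα+ρ⌋ with 0 < n < 271 appears once with + and once with −, leaving ⌊271α+ρ⌋ − ⌊0·α+ρ⌋
271α + ρ = (271·6) / 295 = 1626/295
ρ = 0/295
⌊1626/295⌋ = 5,  ⌊0/295⌋ = 0
#1s = 5 − 0 = 5


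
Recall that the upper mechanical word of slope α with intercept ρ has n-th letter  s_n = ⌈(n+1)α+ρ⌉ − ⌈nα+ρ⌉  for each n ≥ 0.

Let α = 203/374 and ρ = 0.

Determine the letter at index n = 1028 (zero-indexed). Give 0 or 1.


(n+1)α + ρ = (1029·203) / 374 = 208887/374
nα + ρ     = (1028·203) / 374 = 208684/374
⌈208887/374⌉ = 559,  ⌈208684/374⌉ = 558
s_{1028} = 559 − 558 = 1

1


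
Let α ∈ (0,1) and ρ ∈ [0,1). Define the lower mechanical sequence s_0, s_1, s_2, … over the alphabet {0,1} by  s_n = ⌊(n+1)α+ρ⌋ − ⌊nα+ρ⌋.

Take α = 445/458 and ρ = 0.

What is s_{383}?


(n+1)α + ρ = (384·445) / 458 = 170880/458
nα + ρ     = (383·445) / 458 = 170435/458
⌊170880/458⌋ = 373,  ⌊170435/458⌋ = 372
s_{383} = 373 − 372 = 1

1


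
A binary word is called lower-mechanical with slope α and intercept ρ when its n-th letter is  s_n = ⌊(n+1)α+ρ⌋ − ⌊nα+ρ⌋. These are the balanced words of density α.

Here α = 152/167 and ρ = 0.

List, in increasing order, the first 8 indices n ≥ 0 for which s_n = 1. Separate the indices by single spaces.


n=0: ⌊152/167⌋−⌊0/167⌋ = 0−0 = 0
n=1: ⌊304/167⌋−⌊152/167⌋ = 1−0 = 1  ← one
n=2: ⌊456/167⌋−⌊304/167⌋ = 2−1 = 1  ← one
n=3: ⌊608/167⌋−⌊456/167⌋ = 3−2 = 1  ← one
n=4: ⌊760/167⌋−⌊608/167⌋ = 4−3 = 1  ← one
n=5: ⌊912/167⌋−⌊760/167⌋ = 5−4 = 1  ← one
n=6: ⌊1064/167⌋−⌊912/167⌋ = 6−5 = 1  ← one
n=7: ⌊1216/167⌋−⌊1064/167⌋ = 7−6 = 1  ← one
n=8: ⌊1368/167⌋−⌊1216/167⌋ = 8−7 = 1  ← one
positions of the first 8 ones: 1 2 3 4 5 6 7 8

1 2 3 4 5 6 7 8


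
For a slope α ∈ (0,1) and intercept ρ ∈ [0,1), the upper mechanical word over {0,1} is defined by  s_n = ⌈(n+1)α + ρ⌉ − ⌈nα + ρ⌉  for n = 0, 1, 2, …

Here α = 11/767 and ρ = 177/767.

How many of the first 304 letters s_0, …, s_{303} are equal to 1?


4

#1s = Σ_{n=0}^{303} s_n = Σ_{n=0}^{303} (⌈(n+1)α+ρ⌉ − ⌈nα+ρ⌉)
the sum telescopes: every ⌈nα+ρ⌉ with 0 < n < 304 appears once with + and once with −, leaving ⌈304α+ρ⌉ − ⌈0·α+ρ⌉
304α + ρ = (304·11 + 177) / 767 = 3521/767
ρ = 177/767
⌈3521/767⌉ = 5,  ⌈177/767⌉ = 1
#1s = 5 − 1 = 4


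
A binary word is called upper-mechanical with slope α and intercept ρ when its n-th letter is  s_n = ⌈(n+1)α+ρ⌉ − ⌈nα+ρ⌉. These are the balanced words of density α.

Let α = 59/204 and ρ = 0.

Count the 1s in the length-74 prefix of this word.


22

#1s = Σ_{n=0}^{73} s_n = Σ_{n=0}^{73} (⌈(n+1)α+ρ⌉ − ⌈nα+ρ⌉)
the sum telescopes: every ⌈nα+ρ⌉ with 0 < n < 74 appears once with + and once with −, leaving ⌈74α+ρ⌉ − ⌈0·α+ρ⌉
74α + ρ = (74·59) / 204 = 4366/204
ρ = 0/204
⌈4366/204⌉ = 22,  ⌈0/204⌉ = 0
#1s = 22 − 0 = 22


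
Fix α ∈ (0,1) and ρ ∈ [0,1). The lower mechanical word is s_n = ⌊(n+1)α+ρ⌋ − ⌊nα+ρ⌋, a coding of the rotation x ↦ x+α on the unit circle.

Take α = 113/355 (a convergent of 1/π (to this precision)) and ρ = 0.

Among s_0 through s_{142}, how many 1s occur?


#1s = Σ_{n=0}^{142} s_n = Σ_{n=0}^{142} (⌊(n+1)α+ρ⌋ − ⌊nα+ρ⌋)
the sum telescopes: every ⌊nα+ρ⌋ with 0 < n < 143 appears once with + and once with −, leaving ⌊143α+ρ⌋ − ⌊0·α+ρ⌋
143α + ρ = (143·113) / 355 = 16159/355
ρ = 0/355
⌊16159/355⌋ = 45,  ⌊0/355⌋ = 0
#1s = 45 − 0 = 45

45


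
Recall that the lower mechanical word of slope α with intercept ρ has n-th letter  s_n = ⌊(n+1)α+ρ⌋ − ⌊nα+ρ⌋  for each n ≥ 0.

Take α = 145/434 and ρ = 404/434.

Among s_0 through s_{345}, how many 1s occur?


116

#1s = Σ_{n=0}^{345} s_n = Σ_{n=0}^{345} (⌊(n+1)α+ρ⌋ − ⌊nα+ρ⌋)
the sum telescopes: every ⌊nα+ρ⌋ with 0 < n < 346 appears once with + and once with −, leaving ⌊346α+ρ⌋ − ⌊0·α+ρ⌋
346α + ρ = (346·145 + 404) / 434 = 50574/434
ρ = 404/434
⌊50574/434⌋ = 116,  ⌊404/434⌋ = 0
#1s = 116 − 0 = 116


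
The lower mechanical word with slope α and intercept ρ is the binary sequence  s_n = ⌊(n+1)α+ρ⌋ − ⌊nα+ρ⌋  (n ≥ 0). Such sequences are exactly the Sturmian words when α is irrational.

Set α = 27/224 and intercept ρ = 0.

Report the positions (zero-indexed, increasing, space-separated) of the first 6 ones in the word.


n=0: ⌊27/224⌋−⌊0/224⌋ = 0−0 = 0
n=1: ⌊54/224⌋−⌊27/224⌋ = 0−0 = 0
n=2: ⌊81/224⌋−⌊54/224⌋ = 0−0 = 0
n=3: ⌊108/224⌋−⌊81/224⌋ = 0−0 = 0
n=4: ⌊135/224⌋−⌊108/224⌋ = 0−0 = 0
n=5: ⌊162/224⌋−⌊135/224⌋ = 0−0 = 0
n=6: ⌊189/224⌋−⌊162/224⌋ = 0−0 = 0
n=7: ⌊216/224⌋−⌊189/224⌋ = 0−0 = 0
n=8: ⌊243/224⌋−⌊216/224⌋ = 1−0 = 1  ← one
n=9: ⌊270/224⌋−⌊243/224⌋ = 1−1 = 0
n=10: ⌊297/224⌋−⌊270/224⌋ = 1−1 = 0
n=11: ⌊324/224⌋−⌊297/224⌋ = 1−1 = 0
n=12: ⌊351/224⌋−⌊324/224⌋ = 1−1 = 0
n=13: ⌊378/224⌋−⌊351/224⌋ = 1−1 = 0
n=14: ⌊405/224⌋−⌊378/224⌋ = 1−1 = 0
n=15: ⌊432/224⌋−⌊405/224⌋ = 1−1 = 0
n=16: ⌊459/224⌋−⌊432/224⌋ = 2−1 = 1  ← one
n=17: ⌊486/224⌋−⌊459/224⌋ = 2−2 = 0
n=18: ⌊513/224⌋−⌊486/224⌋ = 2−2 = 0
n=19: ⌊540/224⌋−⌊513/224⌋ = 2−2 = 0
n=20: ⌊567/224⌋−⌊540/224⌋ = 2−2 = 0
n=21: ⌊594/224⌋−⌊567/224⌋ = 2−2 = 0
n=22: ⌊621/224⌋−⌊594/224⌋ = 2−2 = 0
n=23: ⌊648/224⌋−⌊621/224⌋ = 2−2 = 0
n=24: ⌊675/224⌋−⌊648/224⌋ = 3−2 = 1  ← one
n=25: ⌊702/224⌋−⌊675/224⌋ = 3−3 = 0
n=26: ⌊729/224⌋−⌊702/224⌋ = 3−3 = 0
n=27: ⌊756/224⌋−⌊729/224⌋ = 3−3 = 0
n=28: ⌊783/224⌋−⌊756/224⌋ = 3−3 = 0
n=29: ⌊810/224⌋−⌊783/224⌋ = 3−3 = 0
n=30: ⌊837/224⌋−⌊810/224⌋ = 3−3 = 0
n=31: ⌊864/224⌋−⌊837/224⌋ = 3−3 = 0
n=32: ⌊891/224⌋−⌊864/224⌋ = 3−3 = 0
n=33: ⌊918/224⌋−⌊891/224⌋ = 4−3 = 1  ← one
n=34: ⌊945/224⌋−⌊918/224⌋ = 4−4 = 0
n=35: ⌊972/224⌋−⌊945/224⌋ = 4−4 = 0
n=36: ⌊999/224⌋−⌊972/224⌋ = 4−4 = 0
n=37: ⌊1026/224⌋−⌊999/224⌋ = 4−4 = 0
n=38: ⌊1053/224⌋−⌊1026/224⌋ = 4−4 = 0
n=39: ⌊1080/224⌋−⌊1053/224⌋ = 4−4 = 0
n=40: ⌊1107/224⌋−⌊1080/224⌋ = 4−4 = 0
n=41: ⌊1134/224⌋−⌊1107/224⌋ = 5−4 = 1  ← one
n=42: ⌊1161/224⌋−⌊1134/224⌋ = 5−5 = 0
n=43: ⌊1188/224⌋−⌊1161/224⌋ = 5−5 = 0
n=44: ⌊1215/224⌋−⌊1188/224⌋ = 5−5 = 0
n=45: ⌊1242/224⌋−⌊1215/224⌋ = 5−5 = 0
n=46: ⌊1269/224⌋−⌊1242/224⌋ = 5−5 = 0
n=47: ⌊1296/224⌋−⌊1269/224⌋ = 5−5 = 0
n=48: ⌊1323/224⌋−⌊1296/224⌋ = 5−5 = 0
n=49: ⌊1350/224⌋−⌊1323/224⌋ = 6−5 = 1  ← one
positions of the first 6 ones: 8 16 24 33 41 49

8 16 24 33 41 49


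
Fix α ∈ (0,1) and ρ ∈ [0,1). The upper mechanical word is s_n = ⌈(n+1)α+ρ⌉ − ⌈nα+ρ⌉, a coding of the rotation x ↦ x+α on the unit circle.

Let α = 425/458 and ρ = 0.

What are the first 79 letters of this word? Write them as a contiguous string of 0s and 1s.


1111111111111011111111111110111111111111101111111111111011111111111110111111111

n=0: ⌈(1·425)/458⌉ − ⌈(0·425)/458⌉ = ⌈425/458⌉ − ⌈0/458⌉ = 1 − 0 = 1
n=1: ⌈(2·425)/458⌉ − ⌈(1·425)/458⌉ = ⌈850/458⌉ − ⌈425/458⌉ = 2 − 1 = 1
n=2: ⌈(3·425)/458⌉ − ⌈(2·425)/458⌉ = ⌈1275/458⌉ − ⌈850/458⌉ = 3 − 2 = 1
n=3: ⌈(4·425)/458⌉ − ⌈(3·425)/458⌉ = ⌈1700/458⌉ − ⌈1275/458⌉ = 4 − 3 = 1
n=4: ⌈(5·425)/458⌉ − ⌈(4·425)/458⌉ = ⌈2125/458⌉ − ⌈1700/458⌉ = 5 − 4 = 1
n=5: ⌈(6·425)/458⌉ − ⌈(5·425)/458⌉ = ⌈2550/458⌉ − ⌈2125/458⌉ = 6 − 5 = 1
n=6: ⌈(7·425)/458⌉ − ⌈(6·425)/458⌉ = ⌈2975/458⌉ − ⌈2550/458⌉ = 7 − 6 = 1
n=7: ⌈(8·425)/458⌉ − ⌈(7·425)/458⌉ = ⌈3400/458⌉ − ⌈2975/458⌉ = 8 − 7 = 1
n=8: ⌈(9·425)/458⌉ − ⌈(8·425)/458⌉ = ⌈3825/458⌉ − ⌈3400/458⌉ = 9 − 8 = 1
n=9: ⌈(10·425)/458⌉ − ⌈(9·425)/458⌉ = ⌈4250/458⌉ − ⌈3825/458⌉ = 10 − 9 = 1
n=10: ⌈(11·425)/458⌉ − ⌈(10·425)/458⌉ = ⌈4675/458⌉ − ⌈4250/458⌉ = 11 − 10 = 1
n=11: ⌈(12·425)/458⌉ − ⌈(11·425)/458⌉ = ⌈5100/458⌉ − ⌈4675/458⌉ = 12 − 11 = 1
n=12: ⌈(13·425)/458⌉ − ⌈(12·425)/458⌉ = ⌈5525/458⌉ − ⌈5100/458⌉ = 13 − 12 = 1
n=13: ⌈(14·425)/458⌉ − ⌈(13·425)/458⌉ = ⌈5950/458⌉ − ⌈5525/458⌉ = 13 − 13 = 0
n=14: ⌈(15·425)/458⌉ − ⌈(14·425)/458⌉ = ⌈6375/458⌉ − ⌈5950/458⌉ = 14 − 13 = 1
n=15: ⌈(16·425)/458⌉ − ⌈(15·425)/458⌉ = ⌈6800/458⌉ − ⌈6375/458⌉ = 15 − 14 = 1
n=16: ⌈(17·425)/458⌉ − ⌈(16·425)/458⌉ = ⌈7225/458⌉ − ⌈6800/458⌉ = 16 − 15 = 1
n=17: ⌈(18·425)/458⌉ − ⌈(17·425)/458⌉ = ⌈7650/458⌉ − ⌈7225/458⌉ = 17 − 16 = 1
n=18: ⌈(19·425)/458⌉ − ⌈(18·425)/458⌉ = ⌈8075/458⌉ − ⌈7650/458⌉ = 18 − 17 = 1
n=19: ⌈(20·425)/458⌉ − ⌈(19·425)/458⌉ = ⌈8500/458⌉ − ⌈8075/458⌉ = 19 − 18 = 1
n=20: ⌈(21·425)/458⌉ − ⌈(20·425)/458⌉ = ⌈8925/458⌉ − ⌈8500/458⌉ = 20 − 19 = 1
n=21: ⌈(22·425)/458⌉ − ⌈(21·425)/458⌉ = ⌈9350/458⌉ − ⌈8925/458⌉ = 21 − 20 = 1
n=22: ⌈(23·425)/458⌉ − ⌈(22·425)/458⌉ = ⌈9775/458⌉ − ⌈9350/458⌉ = 22 − 21 = 1
n=23: ⌈(24·425)/458⌉ − ⌈(23·425)/458⌉ = ⌈10200/458⌉ − ⌈9775/458⌉ = 23 − 22 = 1
n=24: ⌈(25·425)/458⌉ − ⌈(24·425)/458⌉ = ⌈10625/458⌉ − ⌈10200/458⌉ = 24 − 23 = 1
n=25: ⌈(26·425)/458⌉ − ⌈(25·425)/458⌉ = ⌈11050/458⌉ − ⌈10625/458⌉ = 25 − 24 = 1
n=26: ⌈(27·425)/458⌉ − ⌈(26·425)/458⌉ = ⌈11475/458⌉ − ⌈11050/458⌉ = 26 − 25 = 1
n=27: ⌈(28·425)/458⌉ − ⌈(27·425)/458⌉ = ⌈11900/458⌉ − ⌈11475/458⌉ = 26 − 26 = 0
n=28: ⌈(29·425)/458⌉ − ⌈(28·425)/458⌉ = ⌈12325/458⌉ − ⌈11900/458⌉ = 27 − 26 = 1
n=29: ⌈(30·425)/458⌉ − ⌈(29·425)/458⌉ = ⌈12750/458⌉ − ⌈12325/458⌉ = 28 − 27 = 1
n=30: ⌈(31·425)/458⌉ − ⌈(30·425)/458⌉ = ⌈13175/458⌉ − ⌈12750/458⌉ = 29 − 28 = 1
n=31: ⌈(32·425)/458⌉ − ⌈(31·425)/458⌉ = ⌈13600/458⌉ − ⌈13175/458⌉ = 30 − 29 = 1
n=32: ⌈(33·425)/458⌉ − ⌈(32·425)/458⌉ = ⌈14025/458⌉ − ⌈13600/458⌉ = 31 − 30 = 1
n=33: ⌈(34·425)/458⌉ − ⌈(33·425)/458⌉ = ⌈14450/458⌉ − ⌈14025/458⌉ = 32 − 31 = 1
n=34: ⌈(35·425)/458⌉ − ⌈(34·425)/458⌉ = ⌈14875/458⌉ − ⌈14450/458⌉ = 33 − 32 = 1
n=35: ⌈(36·425)/458⌉ − ⌈(35·425)/458⌉ = ⌈15300/458⌉ − ⌈14875/458⌉ = 34 − 33 = 1
n=36: ⌈(37·425)/458⌉ − ⌈(36·425)/458⌉ = ⌈15725/458⌉ − ⌈15300/458⌉ = 35 − 34 = 1
n=37: ⌈(38·425)/458⌉ − ⌈(37·425)/458⌉ = ⌈16150/458⌉ − ⌈15725/458⌉ = 36 − 35 = 1
n=38: ⌈(39·425)/458⌉ − ⌈(38·425)/458⌉ = ⌈16575/458⌉ − ⌈16150/458⌉ = 37 − 36 = 1
n=39: ⌈(40·425)/458⌉ − ⌈(39·425)/458⌉ = ⌈17000/458⌉ − ⌈16575/458⌉ = 38 − 37 = 1
n=40: ⌈(41·425)/458⌉ − ⌈(40·425)/458⌉ = ⌈17425/458⌉ − ⌈17000/458⌉ = 39 − 38 = 1
n=41: ⌈(42·425)/458⌉ − ⌈(41·425)/458⌉ = ⌈17850/458⌉ − ⌈17425/458⌉ = 39 − 39 = 0
n=42: ⌈(43·425)/458⌉ − ⌈(42·425)/458⌉ = ⌈18275/458⌉ − ⌈17850/458⌉ = 40 − 39 = 1
n=43: ⌈(44·425)/458⌉ − ⌈(43·425)/458⌉ = ⌈18700/458⌉ − ⌈18275/458⌉ = 41 − 40 = 1
n=44: ⌈(45·425)/458⌉ − ⌈(44·425)/458⌉ = ⌈19125/458⌉ − ⌈18700/458⌉ = 42 − 41 = 1
n=45: ⌈(46·425)/458⌉ − ⌈(45·425)/458⌉ = ⌈19550/458⌉ − ⌈19125/458⌉ = 43 − 42 = 1
n=46: ⌈(47·425)/458⌉ − ⌈(46·425)/458⌉ = ⌈19975/458⌉ − ⌈19550/458⌉ = 44 − 43 = 1
n=47: ⌈(48·425)/458⌉ − ⌈(47·425)/458⌉ = ⌈20400/458⌉ − ⌈19975/458⌉ = 45 − 44 = 1
n=48: ⌈(49·425)/458⌉ − ⌈(48·425)/458⌉ = ⌈20825/458⌉ − ⌈20400/458⌉ = 46 − 45 = 1
n=49: ⌈(50·425)/458⌉ − ⌈(49·425)/458⌉ = ⌈21250/458⌉ − ⌈20825/458⌉ = 47 − 46 = 1
n=50: ⌈(51·425)/458⌉ − ⌈(50·425)/458⌉ = ⌈21675/458⌉ − ⌈21250/458⌉ = 48 − 47 = 1
n=51: ⌈(52·425)/458⌉ − ⌈(51·425)/458⌉ = ⌈22100/458⌉ − ⌈21675/458⌉ = 49 − 48 = 1
n=52: ⌈(53·425)/458⌉ − ⌈(52·425)/458⌉ = ⌈22525/458⌉ − ⌈22100/458⌉ = 50 − 49 = 1
n=53: ⌈(54·425)/458⌉ − ⌈(53·425)/458⌉ = ⌈22950/458⌉ − ⌈22525/458⌉ = 51 − 50 = 1
n=54: ⌈(55·425)/458⌉ − ⌈(54·425)/458⌉ = ⌈23375/458⌉ − ⌈22950/458⌉ = 52 − 51 = 1
n=55: ⌈(56·425)/458⌉ − ⌈(55·425)/458⌉ = ⌈23800/458⌉ − ⌈23375/458⌉ = 52 − 52 = 0
n=56: ⌈(57·425)/458⌉ − ⌈(56·425)/458⌉ = ⌈24225/458⌉ − ⌈23800/458⌉ = 53 − 52 = 1
n=57: ⌈(58·425)/458⌉ − ⌈(57·425)/458⌉ = ⌈24650/458⌉ − ⌈24225/458⌉ = 54 − 53 = 1
n=58: ⌈(59·425)/458⌉ − ⌈(58·425)/458⌉ = ⌈25075/458⌉ − ⌈24650/458⌉ = 55 − 54 = 1
n=59: ⌈(60·425)/458⌉ − ⌈(59·425)/458⌉ = ⌈25500/458⌉ − ⌈25075/458⌉ = 56 − 55 = 1
n=60: ⌈(61·425)/458⌉ − ⌈(60·425)/458⌉ = ⌈25925/458⌉ − ⌈25500/458⌉ = 57 − 56 = 1
n=61: ⌈(62·425)/458⌉ − ⌈(61·425)/458⌉ = ⌈26350/458⌉ − ⌈25925/458⌉ = 58 − 57 = 1
n=62: ⌈(63·425)/458⌉ − ⌈(62·425)/458⌉ = ⌈26775/458⌉ − ⌈26350/458⌉ = 59 − 58 = 1
n=63: ⌈(64·425)/458⌉ − ⌈(63·425)/458⌉ = ⌈27200/458⌉ − ⌈26775/458⌉ = 60 − 59 = 1
n=64: ⌈(65·425)/458⌉ − ⌈(64·425)/458⌉ = ⌈27625/458⌉ − ⌈27200/458⌉ = 61 − 60 = 1
n=65: ⌈(66·425)/458⌉ − ⌈(65·425)/458⌉ = ⌈28050/458⌉ − ⌈27625/458⌉ = 62 − 61 = 1
n=66: ⌈(67·425)/458⌉ − ⌈(66·425)/458⌉ = ⌈28475/458⌉ − ⌈28050/458⌉ = 63 − 62 = 1
n=67: ⌈(68·425)/458⌉ − ⌈(67·425)/458⌉ = ⌈28900/458⌉ − ⌈28475/458⌉ = 64 − 63 = 1
n=68: ⌈(69·425)/458⌉ − ⌈(68·425)/458⌉ = ⌈29325/458⌉ − ⌈28900/458⌉ = 65 − 64 = 1
n=69: ⌈(70·425)/458⌉ − ⌈(69·425)/458⌉ = ⌈29750/458⌉ − ⌈29325/458⌉ = 65 − 65 = 0
n=70: ⌈(71·425)/458⌉ − ⌈(70·425)/458⌉ = ⌈30175/458⌉ − ⌈29750/458⌉ = 66 − 65 = 1
n=71: ⌈(72·425)/458⌉ − ⌈(71·425)/458⌉ = ⌈30600/458⌉ − ⌈30175/458⌉ = 67 − 66 = 1
n=72: ⌈(73·425)/458⌉ − ⌈(72·425)/458⌉ = ⌈31025/458⌉ − ⌈30600/458⌉ = 68 − 67 = 1
n=73: ⌈(74·425)/458⌉ − ⌈(73·425)/458⌉ = ⌈31450/458⌉ − ⌈31025/458⌉ = 69 − 68 = 1
n=74: ⌈(75·425)/458⌉ − ⌈(74·425)/458⌉ = ⌈31875/458⌉ − ⌈31450/458⌉ = 70 − 69 = 1
n=75: ⌈(76·425)/458⌉ − ⌈(75·425)/458⌉ = ⌈32300/458⌉ − ⌈31875/458⌉ = 71 − 70 = 1
n=76: ⌈(77·425)/458⌉ − ⌈(76·425)/458⌉ = ⌈32725/458⌉ − ⌈32300/458⌉ = 72 − 71 = 1
n=77: ⌈(78·425)/458⌉ − ⌈(77·425)/458⌉ = ⌈33150/458⌉ − ⌈32725/458⌉ = 73 − 72 = 1
n=78: ⌈(79·425)/458⌉ − ⌈(78·425)/458⌉ = ⌈33575/458⌉ − ⌈33150/458⌉ = 74 − 73 = 1
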